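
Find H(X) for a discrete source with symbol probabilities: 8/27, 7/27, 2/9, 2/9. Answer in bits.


H = -sum(p_i * log2(p_i)). Terms: -(8/27)*log2(8/27) = 0.519967; -(7/27)*log2(7/27) = 0.504916; -(2/9)*log2(2/9) = 0.482206; -(2/9)*log2(2/9) = 0.482206. H = 0.519967 + 0.504916 + 0.482206 + 0.482206 = 1.9893

1.9893 bits


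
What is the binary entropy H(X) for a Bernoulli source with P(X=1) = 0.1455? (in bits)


H = -p*log2(p) - (1-p)*log2(1-p). -0.1455*log2(0.1455) = 0.404622; -0.8545*log2(0.8545) = 0.193841. H = 0.404622 + 0.193841 = 0.5985

0.5985 bits


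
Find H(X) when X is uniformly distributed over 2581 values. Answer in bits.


H = log2(n) = log2(2581) = 11.3337

11.3337 bits


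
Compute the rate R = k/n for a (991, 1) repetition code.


Rate = k/n = 1/991

1/991


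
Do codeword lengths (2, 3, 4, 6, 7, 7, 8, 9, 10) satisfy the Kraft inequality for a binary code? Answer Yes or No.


Kraft sum = sum(2^(-l_i)) = 0.4756, need <= 1. Result: satisfied (a binary prefix-free code with these lengths exists)

Yes


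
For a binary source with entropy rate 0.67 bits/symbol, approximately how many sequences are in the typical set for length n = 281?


log2|A_typical| = nH = 281 * 0.67 = 188.27, so |A_typical| ~ 2^188.27 = 4.731e+56

4.731e+56


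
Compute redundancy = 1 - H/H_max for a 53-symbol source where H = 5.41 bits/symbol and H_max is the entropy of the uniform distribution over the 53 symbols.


H_max = log2(K) = log2(53) = 5.7279 bits/symbol. Redundancy = 1 - H/H_max = 1 - 5.41/5.7279 = 1 - 0.9445 = 0.0555

0.0555


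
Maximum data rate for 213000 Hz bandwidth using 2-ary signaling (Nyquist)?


Rate = 2 * B * log2(M) = 2 * 213000 * 1.0 = 426000.0

426000.0 bps


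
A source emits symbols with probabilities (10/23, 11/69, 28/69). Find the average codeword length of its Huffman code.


Huffman construction (repeatedly merge the two least-probable nodes; each merge adds 1 bit to every symbol beneath it): 11/69 + 28/69 = 13/23; 10/23 + 13/23 = 1. Resulting codeword lengths (in the order the probabilities were given): (1, 2, 2). L_avg = sum(p_i * l_i) = 10/23*1 + 11/69*2 + 28/69*2 = 36/23 = 1.5652

1.5652 bits


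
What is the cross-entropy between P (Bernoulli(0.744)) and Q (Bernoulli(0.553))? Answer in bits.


H(P,Q) = -p*log2(q) - (1-p)*log2(1-q). -0.744*log2(0.553) = 0.635859; -0.256*log2(0.447) = 0.297383. H(P,Q) = 0.635859 + 0.297383 = 0.9332

0.9332 bits


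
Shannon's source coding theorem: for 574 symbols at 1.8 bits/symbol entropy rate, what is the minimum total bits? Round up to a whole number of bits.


Minimum bits >= n * H = 574 * 1.8 = 1033.2, rounded up to a whole number of bits = 1034

1034 bits


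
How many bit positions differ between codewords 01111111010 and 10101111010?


Count differing positions: ^ ^ . ^ . . . . . . . = 3 differences

3


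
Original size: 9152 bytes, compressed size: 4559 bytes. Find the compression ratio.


Ratio = original / compressed = 9152 / 4559 = 2.0075

2.0075


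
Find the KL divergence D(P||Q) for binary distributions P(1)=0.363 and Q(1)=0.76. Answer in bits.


KL = p*log2(p/q) + (1-p)*log2((1-p)/(1-q)) = 0.363*log2(0.363/0.76) + 0.637*log2(0.637/0.24) = 0.5101

0.5101 bits


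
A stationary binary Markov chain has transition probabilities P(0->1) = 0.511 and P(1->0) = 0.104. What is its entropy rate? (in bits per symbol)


Stationary distribution: pi_0 = p10/(p01+p10) = 0.1691, pi_1 = 0.8309. Entropy rate H' = pi_0*H(p01) + pi_1*H(p10) = 0.1691*0.9997 + 0.8309*0.4815 = 0.5692

0.5692 bits/symbol


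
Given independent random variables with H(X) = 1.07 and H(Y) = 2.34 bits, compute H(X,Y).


For independent variables, H(X,Y) = H(X) + H(Y) = 1.07 + 2.34 = 3.41

3.41 bits


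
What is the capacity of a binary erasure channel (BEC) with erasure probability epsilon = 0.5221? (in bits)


C = 1 - epsilon = 1 - 0.5221 = 0.4779

0.4779 bits


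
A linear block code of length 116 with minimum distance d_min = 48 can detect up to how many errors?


Detection capability = d_min - 1 = 48 - 1 = 47

47 errors


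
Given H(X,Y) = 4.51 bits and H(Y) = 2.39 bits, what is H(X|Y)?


H(X|Y) = H(X,Y) - H(Y) = 4.51 - 2.39 = 2.12

2.12 bits


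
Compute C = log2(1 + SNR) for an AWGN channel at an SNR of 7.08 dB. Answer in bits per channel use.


SNR_linear = 10^(7.08/10) = 5.105; C = log2(1 + SNR_linear) = log2(1 + 5.105) = 2.61

2.61 bits/channel use


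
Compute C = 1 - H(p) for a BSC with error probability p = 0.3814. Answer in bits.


H(p) = -p*log2(p) - (1-p)*log2(1-p) = -0.3814*log2(0.3814) - 0.6186*log2(0.6186) = 0.530384 + 0.428641 = 0.959. C = 1 - H(p) = 1 - 0.959 = 0.041

0.041 bits


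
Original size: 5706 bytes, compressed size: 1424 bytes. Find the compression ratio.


Ratio = original / compressed = 5706 / 1424 = 4.007

4.007


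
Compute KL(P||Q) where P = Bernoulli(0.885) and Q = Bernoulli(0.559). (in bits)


KL = p*log2(p/q) + (1-p)*log2((1-p)/(1-q)) = 0.885*log2(0.885/0.559) + 0.115*log2(0.115/0.441) = 0.3636

0.3636 bits


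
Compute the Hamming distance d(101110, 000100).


Count differing positions: ^ . ^ . ^ . = 3 differences

3


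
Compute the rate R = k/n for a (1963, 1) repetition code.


Rate = k/n = 1/1963

1/1963


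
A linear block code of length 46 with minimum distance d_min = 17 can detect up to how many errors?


Detection capability = d_min - 1 = 17 - 1 = 16

16 errors


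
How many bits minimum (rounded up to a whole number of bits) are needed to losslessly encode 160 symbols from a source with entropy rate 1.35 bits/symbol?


Minimum bits >= n * H = 160 * 1.35 = 216.0, rounded up to a whole number of bits = 216

216 bits


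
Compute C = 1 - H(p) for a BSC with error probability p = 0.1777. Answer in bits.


H(p) = -p*log2(p) - (1-p)*log2(1-p) = -0.1777*log2(0.1777) - 0.8223*log2(0.8223) = 0.442914 + 0.232105 = 0.675. C = 1 - H(p) = 1 - 0.675 = 0.325

0.325 bits


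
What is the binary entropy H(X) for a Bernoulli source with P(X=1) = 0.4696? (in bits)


H = -p*log2(p) - (1-p)*log2(1-p). -0.4696*log2(0.4696) = 0.512097; -0.5304*log2(0.5304) = 0.485235. H = 0.512097 + 0.485235 = 0.9973

0.9973 bits


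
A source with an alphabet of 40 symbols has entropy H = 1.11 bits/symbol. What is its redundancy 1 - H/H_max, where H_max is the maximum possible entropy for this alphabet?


H_max = log2(K) = log2(40) = 5.3219 bits/symbol. Redundancy = 1 - H/H_max = 1 - 1.11/5.3219 = 1 - 0.2086 = 0.7914

0.7914


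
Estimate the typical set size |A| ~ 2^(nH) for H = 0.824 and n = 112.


log2|A_typical| = nH = 112 * 0.824 = 92.288, so |A_typical| ~ 2^92.288 = 6.046e+27

6.046e+27


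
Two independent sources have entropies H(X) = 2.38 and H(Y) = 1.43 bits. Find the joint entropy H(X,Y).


For independent variables, H(X,Y) = H(X) + H(Y) = 2.38 + 1.43 = 3.81

3.81 bits


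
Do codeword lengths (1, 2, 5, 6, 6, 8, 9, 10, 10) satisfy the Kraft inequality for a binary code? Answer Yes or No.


Kraft sum = sum(2^(-l_i)) = 0.8203, need <= 1. Result: satisfied (a binary prefix-free code with these lengths exists)

Yes


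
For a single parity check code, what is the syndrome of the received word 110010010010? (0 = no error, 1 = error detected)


Syndrome = XOR of all bits = 1 XOR 1 XOR 0 XOR 0 XOR 1 XOR 0 XOR 0 XOR 1 XOR 0 XOR 0 XOR 1 XOR 0 = 1

1


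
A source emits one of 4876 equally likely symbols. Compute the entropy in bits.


H = log2(n) = log2(4876) = 12.2515

12.2515 bits


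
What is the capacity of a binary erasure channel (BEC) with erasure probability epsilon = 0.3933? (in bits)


C = 1 - epsilon = 1 - 0.3933 = 0.6067

0.6067 bits


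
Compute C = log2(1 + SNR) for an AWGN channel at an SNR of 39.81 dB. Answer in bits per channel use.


SNR_linear = 10^(39.81/10) = 9571.9407; C = log2(1 + SNR_linear) = log2(1 + 9571.9407) = 13.2247

13.2247 bits/channel use


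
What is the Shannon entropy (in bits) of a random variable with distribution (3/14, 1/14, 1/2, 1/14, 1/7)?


H = -sum(p_i * log2(p_i)). Terms: -(3/14)*log2(3/14) = 0.476227; -(1/14)*log2(1/14) = 0.271954; -(1/2)*log2(1/2) = 0.500000; -(1/14)*log2(1/14) = 0.271954; -(1/7)*log2(1/7) = 0.401051. H = 0.476227 + 0.271954 + 0.500000 + 0.271954 + 0.401051 = 1.9212

1.9212 bits


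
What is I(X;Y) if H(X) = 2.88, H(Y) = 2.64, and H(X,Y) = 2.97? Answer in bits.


I(X;Y) = H(X) + H(Y) - H(X,Y) = 2.88 + 2.64 - 2.97 = 2.55

2.55 bits


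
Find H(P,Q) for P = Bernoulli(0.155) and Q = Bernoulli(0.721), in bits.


H(P,Q) = -p*log2(q) - (1-p)*log2(1-q). -0.155*log2(0.721) = 0.073149; -0.845*log2(0.279) = 1.556205. H(P,Q) = 0.073149 + 1.556205 = 1.6294

1.6294 bits


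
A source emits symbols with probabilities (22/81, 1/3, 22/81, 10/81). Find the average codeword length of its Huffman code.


Huffman construction (repeatedly merge the two least-probable nodes; each merge adds 1 bit to every symbol beneath it): 10/81 + 22/81 = 32/81; 22/81 + 1/3 = 49/81; 32/81 + 49/81 = 1. Resulting codeword lengths (in the order the probabilities were given): (2, 2, 2, 2). L_avg = sum(p_i * l_i) = 22/81*2 + 1/3*2 + 22/81*2 + 10/81*2 = 2

2.0 bits


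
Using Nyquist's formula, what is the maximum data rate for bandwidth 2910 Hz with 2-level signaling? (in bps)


Rate = 2 * B * log2(M) = 2 * 2910 * 1.0 = 5820.0

5820.0 bps


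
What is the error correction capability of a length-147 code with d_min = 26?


Correction capability = floor((d-1)/2) = floor((26-1)/2) = 12

12 errors


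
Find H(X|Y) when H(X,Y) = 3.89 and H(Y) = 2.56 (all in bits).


H(X|Y) = H(X,Y) - H(Y) = 3.89 - 2.56 = 1.33

1.33 bits


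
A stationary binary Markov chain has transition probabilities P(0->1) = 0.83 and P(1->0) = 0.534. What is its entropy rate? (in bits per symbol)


Stationary distribution: pi_0 = p10/(p01+p10) = 0.3915, pi_1 = 0.6085. Entropy rate H' = pi_0*H(p01) + pi_1*H(p10) = 0.3915*0.6577 + 0.6085*0.9967 = 0.864

0.864 bits/symbol


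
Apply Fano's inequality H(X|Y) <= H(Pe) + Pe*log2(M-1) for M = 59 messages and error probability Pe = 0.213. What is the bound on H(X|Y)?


H(Pe) = -Pe*log2(Pe) - (1-Pe)*log2(1-Pe) = -0.213*log2(0.213) - 0.787*log2(0.787) = 0.475219 + 0.271959 = 0.7472. Pe*log2(M-1) = 0.213*log2(58) = 1.247750. Bound = H(Pe) + Pe*log2(M-1) = 0.475219 + 0.271959 + 1.247750 = 1.9949

1.9949 bits


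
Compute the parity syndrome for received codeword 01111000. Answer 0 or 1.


Syndrome = XOR of all bits = 0 XOR 1 XOR 1 XOR 1 XOR 1 XOR 0 XOR 0 XOR 0 = 0

0


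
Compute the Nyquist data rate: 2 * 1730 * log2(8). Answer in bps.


Rate = 2 * B * log2(M) = 2 * 1730 * 3.0 = 10380.0

10380.0 bps


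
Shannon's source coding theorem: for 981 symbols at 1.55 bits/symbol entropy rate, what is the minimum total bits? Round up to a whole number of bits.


Minimum bits >= n * H = 981 * 1.55 = 1520.55, rounded up to a whole number of bits = 1521

1521 bits


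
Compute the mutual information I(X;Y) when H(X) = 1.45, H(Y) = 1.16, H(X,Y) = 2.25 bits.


I(X;Y) = H(X) + H(Y) - H(X,Y) = 1.45 + 1.16 - 2.25 = 0.36

0.36 bits


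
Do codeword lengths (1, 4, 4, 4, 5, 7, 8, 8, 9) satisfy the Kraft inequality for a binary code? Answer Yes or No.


Kraft sum = sum(2^(-l_i)) = 0.7363, need <= 1. Result: satisfied (a binary prefix-free code with these lengths exists)

Yes


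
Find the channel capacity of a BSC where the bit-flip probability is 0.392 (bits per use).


H(p) = -p*log2(p) - (1-p)*log2(1-p) = -0.392*log2(0.392) - 0.608*log2(0.608) = 0.529621 + 0.436457 = 0.9661. C = 1 - H(p) = 1 - 0.9661 = 0.0339

0.0339 bits


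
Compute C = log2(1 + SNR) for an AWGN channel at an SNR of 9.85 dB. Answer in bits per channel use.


SNR_linear = 10^(9.85/10) = 9.6605; C = log2(1 + SNR_linear) = log2(1 + 9.6605) = 3.4142

3.4142 bits/channel use


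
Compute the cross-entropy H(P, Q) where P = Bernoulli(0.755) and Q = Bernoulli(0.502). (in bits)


H(P,Q) = -p*log2(q) - (1-p)*log2(1-q). -0.755*log2(0.502) = 0.750652; -0.245*log2(0.498) = 0.246417. H(P,Q) = 0.750652 + 0.246417 = 0.9971

0.9971 bits


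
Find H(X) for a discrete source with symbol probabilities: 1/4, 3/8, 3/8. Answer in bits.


H = -sum(p_i * log2(p_i)). Terms: -(1/4)*log2(1/4) = 0.500000; -(3/8)*log2(3/8) = 0.530639; -(3/8)*log2(3/8) = 0.530639. H = 0.500000 + 0.530639 + 0.530639 = 1.5613

1.5613 bits


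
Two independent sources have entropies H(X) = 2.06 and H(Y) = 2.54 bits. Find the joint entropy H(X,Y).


For independent variables, H(X,Y) = H(X) + H(Y) = 2.06 + 2.54 = 4.6

4.6 bits


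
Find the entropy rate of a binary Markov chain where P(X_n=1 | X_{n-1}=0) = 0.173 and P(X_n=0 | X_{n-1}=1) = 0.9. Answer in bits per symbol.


Stationary distribution: pi_0 = p10/(p01+p10) = 0.8388, pi_1 = 0.1612. Entropy rate H' = pi_0*H(p01) + pi_1*H(p10) = 0.8388*0.6645 + 0.1612*0.469 = 0.633

0.633 bits/symbol


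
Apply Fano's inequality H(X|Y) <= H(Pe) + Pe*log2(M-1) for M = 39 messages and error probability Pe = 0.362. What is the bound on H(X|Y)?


H(Pe) = -Pe*log2(Pe) - (1-Pe)*log2(1-Pe) = -0.362*log2(0.362) - 0.638*log2(0.638) = 0.530670 + 0.413661 = 0.9443. Pe*log2(M-1) = 0.362*log2(38) = 1.899750. Bound = H(Pe) + Pe*log2(M-1) = 0.530670 + 0.413661 + 1.899750 = 2.8441

2.8441 bits


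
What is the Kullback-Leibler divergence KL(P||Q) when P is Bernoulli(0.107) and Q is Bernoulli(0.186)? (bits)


KL = p*log2(p/q) + (1-p)*log2((1-p)/(1-q)) = 0.107*log2(0.107/0.186) + 0.893*log2(0.893/0.814) = 0.034

0.034 bits


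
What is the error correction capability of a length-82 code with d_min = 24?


Correction capability = floor((d-1)/2) = floor((24-1)/2) = 11

11 errors


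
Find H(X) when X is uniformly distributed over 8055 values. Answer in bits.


H = log2(n) = log2(8055) = 12.9757

12.9757 bits


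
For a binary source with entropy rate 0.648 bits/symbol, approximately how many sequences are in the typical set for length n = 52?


log2|A_typical| = nH = 52 * 0.648 = 33.696, so |A_typical| ~ 2^33.696 = 1.392e+10

1.392e+10


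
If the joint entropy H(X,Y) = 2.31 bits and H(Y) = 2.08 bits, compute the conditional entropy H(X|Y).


H(X|Y) = H(X,Y) - H(Y) = 2.31 - 2.08 = 0.23

0.23 bits


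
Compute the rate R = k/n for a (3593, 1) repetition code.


Rate = k/n = 1/3593

1/3593


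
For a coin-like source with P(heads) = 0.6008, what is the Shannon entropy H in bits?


H = -p*log2(p) - (1-p)*log2(1-p). -0.6008*log2(0.6008) = 0.441614; -0.3992*log2(0.3992) = 0.528867. H = 0.441614 + 0.528867 = 0.9705

0.9705 bits


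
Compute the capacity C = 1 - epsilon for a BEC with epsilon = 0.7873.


C = 1 - epsilon = 1 - 0.7873 = 0.2127

0.2127 bits


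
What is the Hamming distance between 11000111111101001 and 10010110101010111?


Count differing positions: . ^ . ^ . . . ^ . ^ . ^ ^ ^ ^ ^ . = 9 differences

9


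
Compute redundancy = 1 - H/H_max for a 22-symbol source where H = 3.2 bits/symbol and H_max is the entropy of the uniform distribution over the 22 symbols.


H_max = log2(K) = log2(22) = 4.4594 bits/symbol. Redundancy = 1 - H/H_max = 1 - 3.2/4.4594 = 1 - 0.7176 = 0.2824

0.2824


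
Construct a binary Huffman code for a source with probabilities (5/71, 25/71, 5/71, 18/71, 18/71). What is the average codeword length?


Huffman construction (repeatedly merge the two least-probable nodes; each merge adds 1 bit to every symbol beneath it): 5/71 + 5/71 = 10/71; 10/71 + 18/71 = 28/71; 18/71 + 25/71 = 43/71; 28/71 + 43/71 = 1. Resulting codeword lengths (in the order the probabilities were given): (3, 2, 3, 2, 2). L_avg = sum(p_i * l_i) = 5/71*3 + 25/71*2 + 5/71*3 + 18/71*2 + 18/71*2 = 152/71 = 2.1408

2.1408 bits


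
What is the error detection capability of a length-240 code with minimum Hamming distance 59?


Detection capability = d_min - 1 = 59 - 1 = 58

58 errors


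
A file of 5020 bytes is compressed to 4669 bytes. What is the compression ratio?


Ratio = original / compressed = 5020 / 4669 = 1.0752

1.0752


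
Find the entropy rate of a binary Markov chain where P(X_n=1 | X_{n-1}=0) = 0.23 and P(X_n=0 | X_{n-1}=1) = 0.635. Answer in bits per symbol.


Stationary distribution: pi_0 = p10/(p01+p10) = 0.7341, pi_1 = 0.2659. Entropy rate H' = pi_0*H(p01) + pi_1*H(p10) = 0.7341*0.778 + 0.2659*0.9468 = 0.8229

0.8229 bits/symbol


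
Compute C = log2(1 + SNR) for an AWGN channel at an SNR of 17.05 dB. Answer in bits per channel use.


SNR_linear = 10^(17.05/10) = 50.6991; C = log2(1 + SNR_linear) = log2(1 + 50.6991) = 5.6921

5.6921 bits/channel use


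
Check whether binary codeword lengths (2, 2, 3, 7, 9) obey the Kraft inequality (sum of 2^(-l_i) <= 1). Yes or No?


Kraft sum = sum(2^(-l_i)) = 0.6348, need <= 1. Result: satisfied (a binary prefix-free code with these lengths exists)

Yes


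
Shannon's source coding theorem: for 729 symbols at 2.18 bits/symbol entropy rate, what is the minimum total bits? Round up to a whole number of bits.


Minimum bits >= n * H = 729 * 2.18 = 1589.22, rounded up to a whole number of bits = 1590

1590 bits


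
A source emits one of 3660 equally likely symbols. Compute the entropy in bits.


H = log2(n) = log2(3660) = 11.8376

11.8376 bits


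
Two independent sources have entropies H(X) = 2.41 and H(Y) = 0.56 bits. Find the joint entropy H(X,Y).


For independent variables, H(X,Y) = H(X) + H(Y) = 2.41 + 0.56 = 2.97

2.97 bits


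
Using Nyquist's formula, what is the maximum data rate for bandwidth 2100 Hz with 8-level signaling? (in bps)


Rate = 2 * B * log2(M) = 2 * 2100 * 3.0 = 12600.0

12600.0 bps


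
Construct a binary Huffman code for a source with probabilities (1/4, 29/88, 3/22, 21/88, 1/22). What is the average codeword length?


Huffman construction (repeatedly merge the two least-probable nodes; each merge adds 1 bit to every symbol beneath it): 1/22 + 3/22 = 2/11; 2/11 + 21/88 = 37/88; 1/4 + 29/88 = 51/88; 37/88 + 51/88 = 1. Resulting codeword lengths (in the order the probabilities were given): (2, 2, 3, 2, 3). L_avg = sum(p_i * l_i) = 1/4*2 + 29/88*2 + 3/22*3 + 21/88*2 + 1/22*3 = 24/11 = 2.1818

2.1818 bits


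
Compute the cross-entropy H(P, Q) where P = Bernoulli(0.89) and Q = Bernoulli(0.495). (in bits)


H(P,Q) = -p*log2(q) - (1-p)*log2(1-q). -0.89*log2(0.495) = 0.902905; -0.11*log2(0.505) = 0.108421. H(P,Q) = 0.902905 + 0.108421 = 1.0113

1.0113 bits


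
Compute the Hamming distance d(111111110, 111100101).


Count differing positions: . . . . ^ ^ . ^ ^ = 4 differences

4


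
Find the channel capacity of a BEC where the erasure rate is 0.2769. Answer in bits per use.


C = 1 - epsilon = 1 - 0.2769 = 0.7231

0.7231 bits


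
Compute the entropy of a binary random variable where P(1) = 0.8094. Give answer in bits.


H = -p*log2(p) - (1-p)*log2(1-p). -0.8094*log2(0.8094) = 0.246928; -0.1906*log2(0.1906) = 0.455797. H = 0.246928 + 0.455797 = 0.7027

0.7027 bits


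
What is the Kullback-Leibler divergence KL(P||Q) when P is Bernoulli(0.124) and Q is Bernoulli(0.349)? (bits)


KL = p*log2(p/q) + (1-p)*log2((1-p)/(1-q)) = 0.124*log2(0.124/0.349) + 0.876*log2(0.876/0.651) = 0.19

0.19 bits


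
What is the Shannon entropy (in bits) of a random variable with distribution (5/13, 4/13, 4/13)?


H = -sum(p_i * log2(p_i)). Terms: -(5/13)*log2(5/13) = 0.530197; -(4/13)*log2(4/13) = 0.523212; -(4/13)*log2(4/13) = 0.523212. H = 0.530197 + 0.523212 + 0.523212 = 1.5766

1.5766 bits


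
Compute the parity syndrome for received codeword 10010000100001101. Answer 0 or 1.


Syndrome = XOR of all bits = 1 XOR 0 XOR 0 XOR 1 XOR 0 XOR 0 XOR 0 XOR 0 XOR 1 XOR 0 XOR 0 XOR 0 XOR 0 XOR 1 XOR 1 XOR 0 XOR 1 = 0

0


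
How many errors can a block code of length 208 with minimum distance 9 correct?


Correction capability = floor((d-1)/2) = floor((9-1)/2) = 4

4 errors


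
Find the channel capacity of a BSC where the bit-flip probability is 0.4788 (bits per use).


H(p) = -p*log2(p) - (1-p)*log2(1-p) = -0.4788*log2(0.4788) - 0.5212*log2(0.5212) = 0.508727 + 0.489975 = 0.9987. C = 1 - H(p) = 1 - 0.9987 = 0.0013

0.0013 bits


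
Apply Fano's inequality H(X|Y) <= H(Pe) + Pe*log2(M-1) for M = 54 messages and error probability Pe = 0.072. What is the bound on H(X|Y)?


H(Pe) = -Pe*log2(Pe) - (1-Pe)*log2(1-Pe) = -0.072*log2(0.072) - 0.928*log2(0.928) = 0.273302 + 0.100041 = 0.3733. Pe*log2(M-1) = 0.072*log2(53) = 0.412410. Bound = H(Pe) + Pe*log2(M-1) = 0.273302 + 0.100041 + 0.412410 = 0.7858

0.7858 bits


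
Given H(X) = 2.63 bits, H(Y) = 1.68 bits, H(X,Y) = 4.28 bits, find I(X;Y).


I(X;Y) = H(X) + H(Y) - H(X,Y) = 2.63 + 1.68 - 4.28 = 0.03

0.03 bits


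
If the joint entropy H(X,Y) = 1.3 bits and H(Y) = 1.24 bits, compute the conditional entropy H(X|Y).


H(X|Y) = H(X,Y) - H(Y) = 1.3 - 1.24 = 0.06

0.06 bits


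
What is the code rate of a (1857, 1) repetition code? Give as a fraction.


Rate = k/n = 1/1857

1/1857


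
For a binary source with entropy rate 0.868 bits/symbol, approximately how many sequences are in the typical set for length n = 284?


log2|A_typical| = nH = 284 * 0.868 = 246.512, so |A_typical| ~ 2^246.512 = 1.613e+74

1.613e+74


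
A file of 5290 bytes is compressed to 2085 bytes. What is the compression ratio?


Ratio = original / compressed = 5290 / 2085 = 2.5372

2.5372


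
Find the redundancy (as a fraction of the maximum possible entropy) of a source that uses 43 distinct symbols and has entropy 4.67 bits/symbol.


H_max = log2(K) = log2(43) = 5.4263 bits/symbol. Redundancy = 1 - H/H_max = 1 - 4.67/5.4263 = 1 - 0.8606 = 0.1394

0.1394


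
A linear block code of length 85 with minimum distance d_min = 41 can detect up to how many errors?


Detection capability = d_min - 1 = 41 - 1 = 40

40 errors


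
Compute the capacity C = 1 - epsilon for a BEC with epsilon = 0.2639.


C = 1 - epsilon = 1 - 0.2639 = 0.7361

0.7361 bits


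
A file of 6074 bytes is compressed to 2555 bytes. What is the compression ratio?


Ratio = original / compressed = 6074 / 2555 = 2.3773

2.3773


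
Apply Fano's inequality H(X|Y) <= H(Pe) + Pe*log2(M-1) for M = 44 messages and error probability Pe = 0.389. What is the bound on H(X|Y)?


H(Pe) = -Pe*log2(Pe) - (1-Pe)*log2(1-Pe) = -0.389*log2(0.389) - 0.611*log2(0.611) = 0.529879 + 0.434272 = 0.9642. Pe*log2(M-1) = 0.389*log2(43) = 2.110817. Bound = H(Pe) + Pe*log2(M-1) = 0.529879 + 0.434272 + 2.110817 = 3.075

3.075 bits


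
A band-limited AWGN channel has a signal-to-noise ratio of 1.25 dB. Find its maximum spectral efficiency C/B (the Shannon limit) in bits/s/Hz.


SNR_linear = 10^(1.25/10) = 1.3335; C/B = log2(1 + SNR_linear) = log2(1 + 1.3335) = 1.2225

1.2225 bits/s/Hz


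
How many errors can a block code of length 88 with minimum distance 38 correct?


Correction capability = floor((d-1)/2) = floor((38-1)/2) = 18

18 errors


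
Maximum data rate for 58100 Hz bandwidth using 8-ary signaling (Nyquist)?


Rate = 2 * B * log2(M) = 2 * 58100 * 3.0 = 348600.0

348600.0 bps


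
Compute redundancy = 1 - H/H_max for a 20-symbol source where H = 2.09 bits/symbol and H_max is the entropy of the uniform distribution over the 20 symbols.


H_max = log2(K) = log2(20) = 4.3219 bits/symbol. Redundancy = 1 - H/H_max = 1 - 2.09/4.3219 = 1 - 0.4836 = 0.5164

0.5164


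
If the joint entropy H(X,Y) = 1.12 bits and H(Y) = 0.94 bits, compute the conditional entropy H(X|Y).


H(X|Y) = H(X,Y) - H(Y) = 1.12 - 0.94 = 0.18

0.18 bits


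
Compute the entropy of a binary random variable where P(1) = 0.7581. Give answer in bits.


H = -p*log2(p) - (1-p)*log2(1-p). -0.7581*log2(0.7581) = 0.302891; -0.2419*log2(0.2419) = 0.495294. H = 0.302891 + 0.495294 = 0.7982

0.7982 bits


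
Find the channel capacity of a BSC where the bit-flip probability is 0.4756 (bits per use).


H(p) = -p*log2(p) - (1-p)*log2(1-p) = -0.4756*log2(0.4756) - 0.5244*log2(0.5244) = 0.509929 + 0.488353 = 0.9983. C = 1 - H(p) = 1 - 0.9983 = 0.0017

0.0017 bits


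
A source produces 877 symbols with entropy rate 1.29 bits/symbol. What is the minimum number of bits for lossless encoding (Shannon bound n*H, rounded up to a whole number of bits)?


Minimum bits >= n * H = 877 * 1.29 = 1131.33, rounded up to a whole number of bits = 1132

1132 bits


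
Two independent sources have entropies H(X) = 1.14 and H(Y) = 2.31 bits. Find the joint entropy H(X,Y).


For independent variables, H(X,Y) = H(X) + H(Y) = 1.14 + 2.31 = 3.45

3.45 bits


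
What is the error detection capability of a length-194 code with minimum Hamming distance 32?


Detection capability = d_min - 1 = 32 - 1 = 31

31 errors


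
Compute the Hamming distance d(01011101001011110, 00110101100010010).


Count differing positions: . ^ ^ . ^ . . . ^ . ^ . . ^ ^ . . = 7 differences

7


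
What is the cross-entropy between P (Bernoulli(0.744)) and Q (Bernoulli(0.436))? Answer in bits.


H(P,Q) = -p*log2(q) - (1-p)*log2(1-q). -0.744*log2(0.436) = 0.891014; -0.256*log2(0.564) = 0.211516. H(P,Q) = 0.891014 + 0.211516 = 1.1025

1.1025 bits


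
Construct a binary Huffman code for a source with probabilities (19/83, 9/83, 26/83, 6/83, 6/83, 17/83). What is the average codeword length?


Huffman construction (repeatedly merge the two least-probable nodes; each merge adds 1 bit to every symbol beneath it): 6/83 + 6/83 = 12/83; 9/83 + 12/83 = 21/83; 17/83 + 19/83 = 36/83; 21/83 + 26/83 = 47/83; 36/83 + 47/83 = 1. Resulting codeword lengths (in the order the probabilities were given): (2, 3, 2, 4, 4, 2). L_avg = sum(p_i * l_i) = 19/83*2 + 9/83*3 + 26/83*2 + 6/83*4 + 6/83*4 + 17/83*2 = 199/83 = 2.3976

2.3976 bits


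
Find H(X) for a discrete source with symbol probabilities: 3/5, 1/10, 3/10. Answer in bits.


H = -sum(p_i * log2(p_i)). Terms: -(3/5)*log2(3/5) = 0.442179; -(1/10)*log2(1/10) = 0.332193; -(3/10)*log2(3/10) = 0.521090. H = 0.442179 + 0.332193 + 0.521090 = 1.2955

1.2955 bits


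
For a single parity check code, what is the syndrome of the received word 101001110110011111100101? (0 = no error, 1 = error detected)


Syndrome = XOR of all bits = 1 XOR 0 XOR 1 XOR 0 XOR 0 XOR 1 XOR 1 XOR 1 XOR 0 XOR 1 XOR 1 XOR 0 XOR 0 XOR 1 XOR 1 XOR 1 XOR 1 XOR 1 XOR 1 XOR 0 XOR 0 XOR 1 XOR 0 XOR 1 = 1

1


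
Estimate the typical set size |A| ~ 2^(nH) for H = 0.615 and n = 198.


log2|A_typical| = nH = 198 * 0.615 = 121.77, so |A_typical| ~ 2^121.77 = 4.533e+36

4.533e+36


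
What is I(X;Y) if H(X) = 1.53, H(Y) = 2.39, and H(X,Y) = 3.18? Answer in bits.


I(X;Y) = H(X) + H(Y) - H(X,Y) = 1.53 + 2.39 - 3.18 = 0.74

0.74 bits


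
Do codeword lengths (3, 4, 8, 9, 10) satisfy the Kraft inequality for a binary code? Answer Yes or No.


Kraft sum = sum(2^(-l_i)) = 0.1943, need <= 1. Result: satisfied (a binary prefix-free code with these lengths exists)

Yes


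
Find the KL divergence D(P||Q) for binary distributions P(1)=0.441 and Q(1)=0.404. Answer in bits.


KL = p*log2(p/q) + (1-p)*log2((1-p)/(1-q)) = 0.441*log2(0.441/0.404) + 0.559*log2(0.559/0.596) = 0.0041

0.0041 bits


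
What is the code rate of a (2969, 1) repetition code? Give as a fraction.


Rate = k/n = 1/2969

1/2969


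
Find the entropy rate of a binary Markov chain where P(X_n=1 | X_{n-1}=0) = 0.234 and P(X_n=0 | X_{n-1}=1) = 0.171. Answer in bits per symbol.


Stationary distribution: pi_0 = p10/(p01+p10) = 0.4222, pi_1 = 0.5778. Entropy rate H' = pi_0*H(p01) + pi_1*H(p10) = 0.4222*0.7849 + 0.5778*0.66 = 0.7127

0.7127 bits/symbol


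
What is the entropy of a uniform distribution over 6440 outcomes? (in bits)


H = log2(n) = log2(6440) = 12.6528

12.6528 bits


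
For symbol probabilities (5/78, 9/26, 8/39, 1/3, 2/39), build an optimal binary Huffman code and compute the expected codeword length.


Huffman construction (repeatedly merge the two least-probable nodes; each merge adds 1 bit to every symbol beneath it): 2/39 + 5/78 = 3/26; 3/26 + 8/39 = 25/78; 25/78 + 1/3 = 17/26; 9/26 + 17/26 = 1. Resulting codeword lengths (in the order the probabilities were given): (4, 1, 3, 2, 4). L_avg = sum(p_i * l_i) = 5/78*4 + 9/26*1 + 8/39*3 + 1/3*2 + 2/39*4 = 163/78 = 2.0897

2.0897 bits


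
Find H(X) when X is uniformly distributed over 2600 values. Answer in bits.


H = log2(n) = log2(2600) = 11.3443

11.3443 bits


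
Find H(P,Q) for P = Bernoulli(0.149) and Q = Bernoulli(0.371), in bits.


H(P,Q) = -p*log2(q) - (1-p)*log2(1-q). -0.149*log2(0.371) = 0.213146; -0.851*log2(0.629) = 0.569207. H(P,Q) = 0.213146 + 0.569207 = 0.7824

0.7824 bits


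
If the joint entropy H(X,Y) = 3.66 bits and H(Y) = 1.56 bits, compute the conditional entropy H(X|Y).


H(X|Y) = H(X,Y) - H(Y) = 3.66 - 1.56 = 2.1

2.1 bits


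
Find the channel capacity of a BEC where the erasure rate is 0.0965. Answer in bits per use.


C = 1 - epsilon = 1 - 0.0965 = 0.9035

0.9035 bits


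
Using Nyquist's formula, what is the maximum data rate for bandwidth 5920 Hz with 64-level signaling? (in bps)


Rate = 2 * B * log2(M) = 2 * 5920 * 6.0 = 71040.0

71040.0 bps


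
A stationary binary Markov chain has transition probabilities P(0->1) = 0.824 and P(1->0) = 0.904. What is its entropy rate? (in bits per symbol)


Stationary distribution: pi_0 = p10/(p01+p10) = 0.5231, pi_1 = 0.4769. Entropy rate H' = pi_0*H(p01) + pi_1*H(p10) = 0.5231*0.6712 + 0.4769*0.4562 = 0.5687

0.5687 bits/symbol


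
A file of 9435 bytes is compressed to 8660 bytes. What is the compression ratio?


Ratio = original / compressed = 9435 / 8660 = 1.0895

1.0895


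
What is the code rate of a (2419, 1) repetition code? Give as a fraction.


Rate = k/n = 1/2419

1/2419


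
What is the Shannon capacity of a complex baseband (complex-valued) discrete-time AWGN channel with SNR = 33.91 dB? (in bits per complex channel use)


SNR_linear = 10^(33.91/10) = 2460.3676; C = log2(1 + SNR_linear) = log2(1 + 2460.3676) = 11.2652

11.2652 bits/channel use


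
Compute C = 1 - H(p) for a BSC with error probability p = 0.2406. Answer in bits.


H(p) = -p*log2(p) - (1-p)*log2(1-p) = -0.2406*log2(0.2406) - 0.7594*log2(0.7594) = 0.494503 + 0.301534 = 0.796. C = 1 - H(p) = 1 - 0.796 = 0.204

0.204 bits


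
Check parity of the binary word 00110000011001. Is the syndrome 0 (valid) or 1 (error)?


Syndrome = XOR of all bits = 0 XOR 0 XOR 1 XOR 1 XOR 0 XOR 0 XOR 0 XOR 0 XOR 0 XOR 1 XOR 1 XOR 0 XOR 0 XOR 1 = 1

1


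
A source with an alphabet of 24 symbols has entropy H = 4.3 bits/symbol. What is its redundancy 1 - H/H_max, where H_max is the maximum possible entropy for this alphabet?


H_max = log2(K) = log2(24) = 4.585 bits/symbol. Redundancy = 1 - H/H_max = 1 - 4.3/4.585 = 1 - 0.9378 = 0.0622

0.0622


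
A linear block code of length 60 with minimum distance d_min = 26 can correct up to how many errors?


Correction capability = floor((d-1)/2) = floor((26-1)/2) = 12

12 errors


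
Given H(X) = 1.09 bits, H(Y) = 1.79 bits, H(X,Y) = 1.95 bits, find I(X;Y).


I(X;Y) = H(X) + H(Y) - H(X,Y) = 1.09 + 1.79 - 1.95 = 0.93

0.93 bits


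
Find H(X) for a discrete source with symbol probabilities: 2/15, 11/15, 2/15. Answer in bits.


H = -sum(p_i * log2(p_i)). Terms: -(2/15)*log2(2/15) = 0.387585; -(11/15)*log2(11/15) = 0.328137; -(2/15)*log2(2/15) = 0.387585. H = 0.387585 + 0.328137 + 0.387585 = 1.1033

1.1033 bits


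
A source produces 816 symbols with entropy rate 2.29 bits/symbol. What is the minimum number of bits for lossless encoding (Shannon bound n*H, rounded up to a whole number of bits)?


Minimum bits >= n * H = 816 * 2.29 = 1868.64, rounded up to a whole number of bits = 1869

1869 bits


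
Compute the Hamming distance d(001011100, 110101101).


Count differing positions: ^ ^ ^ ^ ^ . . . ^ = 6 differences

6


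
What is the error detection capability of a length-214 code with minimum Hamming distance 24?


Detection capability = d_min - 1 = 24 - 1 = 23

23 errors


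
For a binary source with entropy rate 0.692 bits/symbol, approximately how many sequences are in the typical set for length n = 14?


log2|A_typical| = nH = 14 * 0.692 = 9.688, so |A_typical| ~ 2^9.688 = 8.249e+02

8.249e+02


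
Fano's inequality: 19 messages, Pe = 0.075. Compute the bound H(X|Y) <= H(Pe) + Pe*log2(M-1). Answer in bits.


H(Pe) = -Pe*log2(Pe) - (1-Pe)*log2(1-Pe) = -0.075*log2(0.075) - 0.925*log2(0.925) = 0.280272 + 0.104039 = 0.3843. Pe*log2(M-1) = 0.075*log2(18) = 0.312744. Bound = H(Pe) + Pe*log2(M-1) = 0.280272 + 0.104039 + 0.312744 = 0.6971

0.6971 bits


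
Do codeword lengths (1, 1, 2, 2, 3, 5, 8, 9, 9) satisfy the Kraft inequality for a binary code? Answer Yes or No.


Kraft sum = sum(2^(-l_i)) = 1.6641, need <= 1. Result: violated (a binary prefix-free code with these lengths cannot exist)

No


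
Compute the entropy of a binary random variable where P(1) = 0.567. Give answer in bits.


H = -p*log2(p) - (1-p)*log2(1-p). -0.567*log2(0.567) = 0.464134; -0.433*log2(0.433) = 0.522874. H = 0.464134 + 0.522874 = 0.987

0.987 bits


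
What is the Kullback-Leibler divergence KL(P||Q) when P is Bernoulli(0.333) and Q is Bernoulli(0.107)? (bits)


KL = p*log2(p/q) + (1-p)*log2((1-p)/(1-q)) = 0.333*log2(0.333/0.107) + 0.667*log2(0.667/0.893) = 0.2646

0.2646 bits


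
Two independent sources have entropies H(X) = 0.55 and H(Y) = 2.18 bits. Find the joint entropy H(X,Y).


For independent variables, H(X,Y) = H(X) + H(Y) = 0.55 + 2.18 = 2.73

2.73 bits


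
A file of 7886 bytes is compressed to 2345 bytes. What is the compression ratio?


Ratio = original / compressed = 7886 / 2345 = 3.3629

3.3629


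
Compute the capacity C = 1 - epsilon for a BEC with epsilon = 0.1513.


C = 1 - epsilon = 1 - 0.1513 = 0.8487

0.8487 bits


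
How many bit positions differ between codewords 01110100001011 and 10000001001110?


Count differing positions: ^ ^ ^ ^ . ^ . ^ . . . ^ . ^ = 8 differences

8


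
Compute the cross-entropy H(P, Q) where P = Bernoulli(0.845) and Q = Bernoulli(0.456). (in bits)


H(P,Q) = -p*log2(q) - (1-p)*log2(1-q). -0.845*log2(0.456) = 0.957296; -0.155*log2(0.544) = 0.136140. H(P,Q) = 0.957296 + 0.136140 = 1.0934

1.0934 bits


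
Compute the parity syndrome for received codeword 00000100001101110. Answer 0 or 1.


Syndrome = XOR of all bits = 0 XOR 0 XOR 0 XOR 0 XOR 0 XOR 1 XOR 0 XOR 0 XOR 0 XOR 0 XOR 1 XOR 1 XOR 0 XOR 1 XOR 1 XOR 1 XOR 0 = 0

0


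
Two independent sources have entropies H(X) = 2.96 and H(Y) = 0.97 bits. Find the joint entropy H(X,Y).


For independent variables, H(X,Y) = H(X) + H(Y) = 2.96 + 0.97 = 3.93

3.93 bits


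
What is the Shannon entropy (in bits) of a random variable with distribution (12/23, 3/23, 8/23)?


H = -sum(p_i * log2(p_i)). Terms: -(12/23)*log2(12/23) = 0.489704; -(3/23)*log2(3/23) = 0.383296; -(8/23)*log2(8/23) = 0.529935. H = 0.489704 + 0.383296 + 0.529935 = 1.4029

1.4029 bits


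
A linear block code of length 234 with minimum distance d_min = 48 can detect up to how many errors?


Detection capability = d_min - 1 = 48 - 1 = 47

47 errors


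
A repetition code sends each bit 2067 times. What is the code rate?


Rate = k/n = 1/2067

1/2067


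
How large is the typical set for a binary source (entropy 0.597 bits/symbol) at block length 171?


log2|A_typical| = nH = 171 * 0.597 = 102.087, so |A_typical| ~ 2^102.087 = 5.386e+30

5.386e+30


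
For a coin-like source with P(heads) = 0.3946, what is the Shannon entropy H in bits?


H = -p*log2(p) - (1-p)*log2(1-p). -0.3946*log2(0.3946) = 0.529371; -0.6054*log2(0.6054) = 0.438333. H = 0.529371 + 0.438333 = 0.9677

0.9677 bits


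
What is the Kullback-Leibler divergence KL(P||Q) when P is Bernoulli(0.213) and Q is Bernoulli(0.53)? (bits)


KL = p*log2(p/q) + (1-p)*log2((1-p)/(1-q)) = 0.213*log2(0.213/0.53) + 0.787*log2(0.787/0.47) = 0.3052

0.3052 bits


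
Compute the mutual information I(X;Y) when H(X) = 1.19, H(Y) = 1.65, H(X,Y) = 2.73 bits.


I(X;Y) = H(X) + H(Y) - H(X,Y) = 1.19 + 1.65 - 2.73 = 0.11

0.11 bits


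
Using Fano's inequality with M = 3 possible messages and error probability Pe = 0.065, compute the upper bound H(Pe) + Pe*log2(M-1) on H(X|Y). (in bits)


H(Pe) = -Pe*log2(Pe) - (1-Pe)*log2(1-Pe) = -0.065*log2(0.065) - 0.935*log2(0.935) = 0.256322 + 0.090659 = 0.347. Pe*log2(M-1) = 0.065*log2(2) = 0.065000. Bound = H(Pe) + Pe*log2(M-1) = 0.256322 + 0.090659 + 0.065000 = 0.412

0.412 bits


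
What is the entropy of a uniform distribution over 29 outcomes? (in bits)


H = log2(n) = log2(29) = 4.858

4.858 bits


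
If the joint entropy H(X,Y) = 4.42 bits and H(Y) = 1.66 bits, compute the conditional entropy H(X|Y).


H(X|Y) = H(X,Y) - H(Y) = 4.42 - 1.66 = 2.76

2.76 bits


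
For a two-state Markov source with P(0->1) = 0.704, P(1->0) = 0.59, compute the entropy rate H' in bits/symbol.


Stationary distribution: pi_0 = p10/(p01+p10) = 0.456, pi_1 = 0.544. Entropy rate H' = pi_0*H(p01) + pi_1*H(p10) = 0.456*0.8763 + 0.544*0.9765 = 0.9308

0.9308 bits/symbol


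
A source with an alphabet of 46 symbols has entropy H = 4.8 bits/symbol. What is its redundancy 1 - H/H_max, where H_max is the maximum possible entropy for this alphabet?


H_max = log2(K) = log2(46) = 5.5236 bits/symbol. Redundancy = 1 - H/H_max = 1 - 4.8/5.5236 = 1 - 0.869 = 0.131

0.131


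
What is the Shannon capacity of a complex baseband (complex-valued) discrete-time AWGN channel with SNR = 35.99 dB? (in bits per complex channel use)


SNR_linear = 10^(35.99/10) = 3971.9155; C = log2(1 + SNR_linear) = log2(1 + 3971.9155) = 11.956

11.956 bits/channel use


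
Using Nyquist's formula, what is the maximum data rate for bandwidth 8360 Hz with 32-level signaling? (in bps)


Rate = 2 * B * log2(M) = 2 * 8360 * 5.0 = 83600.0

83600.0 bps


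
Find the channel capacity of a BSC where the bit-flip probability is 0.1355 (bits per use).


H(p) = -p*log2(p) - (1-p)*log2(1-p) = -0.1355*log2(0.1355) - 0.8645*log2(0.8645) = 0.390733 + 0.181599 = 0.5723. C = 1 - H(p) = 1 - 0.5723 = 0.4277

0.4277 bits


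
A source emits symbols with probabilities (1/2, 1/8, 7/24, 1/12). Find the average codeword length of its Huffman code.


Huffman construction (repeatedly merge the two least-probable nodes; each merge adds 1 bit to every symbol beneath it): 1/12 + 1/8 = 5/24; 5/24 + 7/24 = 1/2; 1/2 + 1/2 = 1. Resulting codeword lengths (in the order the probabilities were given): (1, 3, 2, 3). L_avg = sum(p_i * l_i) = 1/2*1 + 1/8*3 + 7/24*2 + 1/12*3 = 41/24 = 1.7083

1.7083 bits


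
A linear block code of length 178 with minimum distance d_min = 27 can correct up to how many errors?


Correction capability = floor((d-1)/2) = floor((27-1)/2) = 13

13 errors


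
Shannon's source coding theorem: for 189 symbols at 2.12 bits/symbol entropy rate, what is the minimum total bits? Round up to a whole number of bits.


Minimum bits >= n * H = 189 * 2.12 = 400.68, rounded up to a whole number of bits = 401

401 bits


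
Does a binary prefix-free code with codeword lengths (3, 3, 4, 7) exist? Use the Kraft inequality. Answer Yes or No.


Kraft sum = sum(2^(-l_i)) = 0.3203, need <= 1. Result: satisfied (a binary prefix-free code with these lengths exists)

Yes


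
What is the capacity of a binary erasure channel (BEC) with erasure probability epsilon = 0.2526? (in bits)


C = 1 - epsilon = 1 - 0.2526 = 0.7474

0.7474 bits


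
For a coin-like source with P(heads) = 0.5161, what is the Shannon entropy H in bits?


H = -p*log2(p) - (1-p)*log2(1-p). -0.5161*log2(0.5161) = 0.492503; -0.4839*log2(0.4839) = 0.506749. H = 0.492503 + 0.506749 = 0.9993

0.9993 bits
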